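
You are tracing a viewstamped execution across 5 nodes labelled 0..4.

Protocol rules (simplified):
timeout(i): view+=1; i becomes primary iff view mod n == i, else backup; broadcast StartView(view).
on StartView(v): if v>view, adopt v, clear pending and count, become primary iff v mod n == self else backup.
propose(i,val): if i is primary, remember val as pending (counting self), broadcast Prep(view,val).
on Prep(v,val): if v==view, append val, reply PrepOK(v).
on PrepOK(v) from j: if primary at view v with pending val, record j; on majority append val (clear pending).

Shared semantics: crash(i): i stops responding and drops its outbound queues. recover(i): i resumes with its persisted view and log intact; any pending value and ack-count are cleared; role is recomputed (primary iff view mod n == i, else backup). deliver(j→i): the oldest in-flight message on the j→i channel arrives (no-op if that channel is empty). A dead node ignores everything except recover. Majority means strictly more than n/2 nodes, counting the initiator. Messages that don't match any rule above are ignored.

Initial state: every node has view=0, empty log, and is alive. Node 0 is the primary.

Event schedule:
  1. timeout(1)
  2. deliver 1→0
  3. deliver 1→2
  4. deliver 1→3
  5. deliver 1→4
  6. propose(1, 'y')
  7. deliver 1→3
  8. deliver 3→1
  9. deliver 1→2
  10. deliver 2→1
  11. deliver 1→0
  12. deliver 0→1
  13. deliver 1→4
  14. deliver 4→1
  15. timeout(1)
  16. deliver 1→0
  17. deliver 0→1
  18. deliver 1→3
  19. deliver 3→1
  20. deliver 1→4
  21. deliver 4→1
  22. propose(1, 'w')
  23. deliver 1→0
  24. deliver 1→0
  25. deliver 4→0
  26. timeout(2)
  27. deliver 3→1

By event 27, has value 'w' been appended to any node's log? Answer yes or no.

[1] timeout(1) → N1(prim v1 [-])
[2] deliver 1→0 → N0(back v1 [-])
[3] deliver 1→2 → N2(back v1 [-])
[4] deliver 1→3 → N3(back v1 [-])
[5] deliver 1→4 → N4(back v1 [-])
[6] propose(1,'y') → ∅
[7] deliver 1→3 → N3(back v1 [y])
[8] deliver 3→1 → ∅
[9] deliver 1→2 → N2(back v1 [y])
[10] deliver 2→1 → N1(prim v1 [y])
[11] deliver 1→0 → N0(back v1 [y])
[12] deliver 0→1 → ∅
[13] deliver 1→4 → N4(back v1 [y])
[14] deliver 4→1 → ∅
[15] timeout(1) → N1(back v2 [y])
[16] deliver 1→0 → N0(back v2 [y])
[17] deliver 0→1 → ∅
[18] deliver 1→3 → N3(back v2 [y])
[19] deliver 3→1 → ∅
[20] deliver 1→4 → N4(back v2 [y])
[21] deliver 4→1 → ∅
[22] propose(1,'w') → ∅
[23] deliver 1→0 → ∅
[24] deliver 1→0 → ∅
[25] deliver 4→0 → ∅
[26] timeout(2) → N2(prim v2 [y])
[27] deliver 3→1 → ∅

no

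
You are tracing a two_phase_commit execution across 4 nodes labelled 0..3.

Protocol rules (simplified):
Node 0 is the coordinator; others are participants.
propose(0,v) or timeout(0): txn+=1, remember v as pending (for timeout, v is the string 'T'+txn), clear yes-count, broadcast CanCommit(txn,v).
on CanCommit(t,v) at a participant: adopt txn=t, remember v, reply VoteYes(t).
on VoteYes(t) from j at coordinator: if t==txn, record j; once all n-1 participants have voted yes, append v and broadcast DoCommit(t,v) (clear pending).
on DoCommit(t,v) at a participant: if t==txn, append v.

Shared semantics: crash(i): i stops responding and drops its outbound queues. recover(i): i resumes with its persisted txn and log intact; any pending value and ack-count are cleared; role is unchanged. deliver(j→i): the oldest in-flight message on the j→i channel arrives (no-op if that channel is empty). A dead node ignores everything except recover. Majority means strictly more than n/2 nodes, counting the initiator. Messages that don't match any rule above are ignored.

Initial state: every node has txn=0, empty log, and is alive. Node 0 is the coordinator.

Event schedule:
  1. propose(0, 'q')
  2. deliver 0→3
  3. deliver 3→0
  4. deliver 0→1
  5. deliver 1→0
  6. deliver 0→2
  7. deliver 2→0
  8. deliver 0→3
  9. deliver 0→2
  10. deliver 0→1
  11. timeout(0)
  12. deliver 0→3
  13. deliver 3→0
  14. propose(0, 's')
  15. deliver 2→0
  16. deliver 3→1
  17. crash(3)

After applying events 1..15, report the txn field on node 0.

1. propose(0,'q'):  <0:coor t1 ->
2. deliver 0→3:  <3:part t1 ->
3. deliver 3→0:  nop
4. deliver 0→1:  <1:part t1 ->
5. deliver 1→0:  nop
6. deliver 0→2:  <2:part t1 ->
7. deliver 2→0:  <0:coor t1 q>
8. deliver 0→3:  <3:part t1 q>
9. deliver 0→2:  <2:part t1 q>
10. deliver 0→1:  <1:part t1 q>
11. timeout(0):  <0:coor t2 q>
12. deliver 0→3:  <3:part t2 q>
13. deliver 3→0:  nop
14. propose(0,'s'):  <0:coor t3 q>
15. deliver 2→0:  nop

3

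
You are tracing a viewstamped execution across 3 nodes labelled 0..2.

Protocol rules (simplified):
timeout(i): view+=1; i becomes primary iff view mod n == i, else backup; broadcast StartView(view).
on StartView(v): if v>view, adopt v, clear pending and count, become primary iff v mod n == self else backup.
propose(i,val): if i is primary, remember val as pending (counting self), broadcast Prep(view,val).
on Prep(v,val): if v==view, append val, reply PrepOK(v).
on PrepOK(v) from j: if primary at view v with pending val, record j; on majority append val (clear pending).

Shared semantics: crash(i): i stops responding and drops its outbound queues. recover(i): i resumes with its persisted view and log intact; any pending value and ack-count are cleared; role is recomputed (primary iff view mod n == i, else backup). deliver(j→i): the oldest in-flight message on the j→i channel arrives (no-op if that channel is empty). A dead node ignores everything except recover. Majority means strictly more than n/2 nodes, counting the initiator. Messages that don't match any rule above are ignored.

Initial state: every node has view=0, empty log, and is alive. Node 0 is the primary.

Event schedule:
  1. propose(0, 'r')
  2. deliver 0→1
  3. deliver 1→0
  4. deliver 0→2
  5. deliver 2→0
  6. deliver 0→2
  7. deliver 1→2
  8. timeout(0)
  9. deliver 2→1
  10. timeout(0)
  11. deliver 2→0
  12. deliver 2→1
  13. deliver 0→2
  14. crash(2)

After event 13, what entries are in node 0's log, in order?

r

1. propose(0,'r'):  nop
2. deliver 0→1:  <1:back v0 r>
3. deliver 1→0:  <0:prim v0 r>
4. deliver 0→2:  <2:back v0 r>
5. deliver 2→0:  nop
6. deliver 0→2:  nop
7. deliver 1→2:  nop
8. timeout(0):  <0:back v1 r>
9. deliver 2→1:  nop
10. timeout(0):  <0:back v2 r>
11. deliver 2→0:  nop
12. deliver 2→1:  nop
13. deliver 0→2:  <2:back v1 r>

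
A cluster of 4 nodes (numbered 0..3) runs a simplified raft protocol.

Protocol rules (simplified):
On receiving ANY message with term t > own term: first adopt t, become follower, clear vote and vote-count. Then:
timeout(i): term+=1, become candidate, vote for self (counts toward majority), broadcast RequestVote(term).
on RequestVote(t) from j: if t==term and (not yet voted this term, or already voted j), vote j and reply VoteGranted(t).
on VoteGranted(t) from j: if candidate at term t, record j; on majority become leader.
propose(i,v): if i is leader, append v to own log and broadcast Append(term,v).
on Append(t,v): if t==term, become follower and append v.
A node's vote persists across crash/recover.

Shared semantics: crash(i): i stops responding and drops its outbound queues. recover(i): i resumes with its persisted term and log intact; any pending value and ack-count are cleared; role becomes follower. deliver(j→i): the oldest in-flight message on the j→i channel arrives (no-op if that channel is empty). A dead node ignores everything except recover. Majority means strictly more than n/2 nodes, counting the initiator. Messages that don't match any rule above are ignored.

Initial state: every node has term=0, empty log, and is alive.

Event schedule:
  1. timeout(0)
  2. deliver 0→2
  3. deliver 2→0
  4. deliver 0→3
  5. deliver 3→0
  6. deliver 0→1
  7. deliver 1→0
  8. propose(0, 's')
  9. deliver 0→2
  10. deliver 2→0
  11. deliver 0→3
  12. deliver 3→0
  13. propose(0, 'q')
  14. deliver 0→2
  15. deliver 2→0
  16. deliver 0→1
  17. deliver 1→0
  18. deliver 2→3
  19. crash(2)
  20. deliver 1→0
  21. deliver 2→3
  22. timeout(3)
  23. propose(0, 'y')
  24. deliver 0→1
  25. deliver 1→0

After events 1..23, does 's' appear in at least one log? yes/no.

yes

after 1 — timeout(0): n0:cand/t1/[-]
after 2 — deliver 0→2: n2:foll/t1/[-]
after 3 — deliver 2→0: ·
after 4 — deliver 0→3: n3:foll/t1/[-]
after 5 — deliver 3→0: n0:lead/t1/[-]
after 6 — deliver 0→1: n1:foll/t1/[-]
after 7 — deliver 1→0: ·
after 8 — propose(0,'s'): n0:lead/t1/[s]
after 9 — deliver 0→2: n2:foll/t1/[s]
after 10 — deliver 2→0: ·
after 11 — deliver 0→3: n3:foll/t1/[s]
after 12 — deliver 3→0: ·
after 13 — propose(0,'q'): n0:lead/t1/[s,q]
after 14 — deliver 0→2: n2:foll/t1/[s,q]
after 15 — deliver 2→0: ·
after 16 — deliver 0→1: n1:foll/t1/[s]
after 17 — deliver 1→0: ·
after 18 — deliver 2→3: ·
after 19 — crash(2): n2:✗foll/t1/[s,q]
after 20 — deliver 1→0: ·
after 21 — deliver 2→3: ·
after 22 — timeout(3): n3:cand/t2/[s]
after 23 — propose(0,'y'): n0:lead/t1/[s,q,y]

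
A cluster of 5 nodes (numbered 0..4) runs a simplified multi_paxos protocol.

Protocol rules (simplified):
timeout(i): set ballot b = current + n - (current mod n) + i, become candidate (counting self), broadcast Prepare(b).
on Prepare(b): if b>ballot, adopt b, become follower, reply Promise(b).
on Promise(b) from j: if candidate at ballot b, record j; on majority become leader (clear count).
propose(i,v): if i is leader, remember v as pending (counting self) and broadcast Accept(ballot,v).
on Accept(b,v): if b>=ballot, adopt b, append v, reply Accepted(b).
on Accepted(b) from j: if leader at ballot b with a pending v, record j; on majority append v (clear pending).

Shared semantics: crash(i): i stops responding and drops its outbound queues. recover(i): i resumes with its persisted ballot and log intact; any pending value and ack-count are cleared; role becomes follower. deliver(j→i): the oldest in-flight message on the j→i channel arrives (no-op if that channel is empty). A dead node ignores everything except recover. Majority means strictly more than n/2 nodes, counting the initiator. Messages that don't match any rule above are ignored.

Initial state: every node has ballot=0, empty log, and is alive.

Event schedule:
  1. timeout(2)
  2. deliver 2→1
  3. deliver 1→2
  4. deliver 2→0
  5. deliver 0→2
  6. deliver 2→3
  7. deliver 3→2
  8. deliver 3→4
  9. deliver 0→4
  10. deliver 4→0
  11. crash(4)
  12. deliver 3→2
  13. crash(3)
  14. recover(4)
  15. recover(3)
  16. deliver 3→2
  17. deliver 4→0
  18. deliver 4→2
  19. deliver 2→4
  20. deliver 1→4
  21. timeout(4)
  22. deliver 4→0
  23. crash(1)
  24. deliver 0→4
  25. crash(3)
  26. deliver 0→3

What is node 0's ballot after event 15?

step 1 timeout(2): 2={cand,b=7,log=-}
step 2 deliver 2→1: 1={foll,b=7,log=-}
step 3 deliver 1→2: —
step 4 deliver 2→0: 0={foll,b=7,log=-}
step 5 deliver 0→2: 2={lead,b=7,log=-}
step 6 deliver 2→3: 3={foll,b=7,log=-}
step 7 deliver 3→2: —
step 8 deliver 3→4: —
step 9 deliver 0→4: —
step 10 deliver 4→0: —
step 11 crash(4): 4={✗foll,b=0,log=-}
step 12 deliver 3→2: —
step 13 crash(3): 3={✗foll,b=7,log=-}
step 14 recover(4): 4={foll,b=0,log=-}
step 15 recover(3): 3={foll,b=7,log=-}

7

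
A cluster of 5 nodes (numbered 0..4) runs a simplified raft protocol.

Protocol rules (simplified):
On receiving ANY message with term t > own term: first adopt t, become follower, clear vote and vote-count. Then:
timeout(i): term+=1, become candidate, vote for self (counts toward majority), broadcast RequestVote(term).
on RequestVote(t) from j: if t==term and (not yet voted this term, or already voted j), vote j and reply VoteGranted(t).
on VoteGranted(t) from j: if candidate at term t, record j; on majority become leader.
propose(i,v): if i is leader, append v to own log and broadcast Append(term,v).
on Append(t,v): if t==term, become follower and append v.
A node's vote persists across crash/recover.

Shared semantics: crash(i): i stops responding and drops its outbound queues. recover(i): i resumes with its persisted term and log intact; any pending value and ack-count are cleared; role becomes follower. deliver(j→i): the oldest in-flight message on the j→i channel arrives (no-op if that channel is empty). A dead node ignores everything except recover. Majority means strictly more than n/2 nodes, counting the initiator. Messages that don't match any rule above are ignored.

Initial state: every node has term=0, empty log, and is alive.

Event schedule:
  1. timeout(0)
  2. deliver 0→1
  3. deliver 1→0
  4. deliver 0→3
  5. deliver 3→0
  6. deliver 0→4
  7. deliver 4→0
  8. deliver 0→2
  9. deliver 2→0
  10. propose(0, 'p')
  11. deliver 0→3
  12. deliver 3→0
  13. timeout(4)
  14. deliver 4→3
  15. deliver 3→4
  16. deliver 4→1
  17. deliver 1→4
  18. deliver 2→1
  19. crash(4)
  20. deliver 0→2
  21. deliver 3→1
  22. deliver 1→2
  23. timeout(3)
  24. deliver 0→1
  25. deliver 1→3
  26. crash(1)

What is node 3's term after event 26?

3

1. timeout(0):  <0:cand t1 ->
2. deliver 0→1:  <1:foll t1 ->
3. deliver 1→0:  nop
4. deliver 0→3:  <3:foll t1 ->
5. deliver 3→0:  <0:lead t1 ->
6. deliver 0→4:  <4:foll t1 ->
7. deliver 4→0:  nop
8. deliver 0→2:  <2:foll t1 ->
9. deliver 2→0:  nop
10. propose(0,'p'):  <0:lead t1 p>
11. deliver 0→3:  <3:foll t1 p>
12. deliver 3→0:  nop
13. timeout(4):  <4:cand t2 ->
14. deliver 4→3:  <3:foll t2 p>
15. deliver 3→4:  nop
16. deliver 4→1:  <1:foll t2 ->
17. deliver 1→4:  <4:lead t2 ->
18. deliver 2→1:  nop
19. crash(4):  <4:✗lead t2 ->
20. deliver 0→2:  <2:foll t1 p>
21. deliver 3→1:  nop
22. deliver 1→2:  nop
23. timeout(3):  <3:cand t3 p>
24. deliver 0→1:  nop
25. deliver 1→3:  nop
26. crash(1):  <1:✗foll t2 ->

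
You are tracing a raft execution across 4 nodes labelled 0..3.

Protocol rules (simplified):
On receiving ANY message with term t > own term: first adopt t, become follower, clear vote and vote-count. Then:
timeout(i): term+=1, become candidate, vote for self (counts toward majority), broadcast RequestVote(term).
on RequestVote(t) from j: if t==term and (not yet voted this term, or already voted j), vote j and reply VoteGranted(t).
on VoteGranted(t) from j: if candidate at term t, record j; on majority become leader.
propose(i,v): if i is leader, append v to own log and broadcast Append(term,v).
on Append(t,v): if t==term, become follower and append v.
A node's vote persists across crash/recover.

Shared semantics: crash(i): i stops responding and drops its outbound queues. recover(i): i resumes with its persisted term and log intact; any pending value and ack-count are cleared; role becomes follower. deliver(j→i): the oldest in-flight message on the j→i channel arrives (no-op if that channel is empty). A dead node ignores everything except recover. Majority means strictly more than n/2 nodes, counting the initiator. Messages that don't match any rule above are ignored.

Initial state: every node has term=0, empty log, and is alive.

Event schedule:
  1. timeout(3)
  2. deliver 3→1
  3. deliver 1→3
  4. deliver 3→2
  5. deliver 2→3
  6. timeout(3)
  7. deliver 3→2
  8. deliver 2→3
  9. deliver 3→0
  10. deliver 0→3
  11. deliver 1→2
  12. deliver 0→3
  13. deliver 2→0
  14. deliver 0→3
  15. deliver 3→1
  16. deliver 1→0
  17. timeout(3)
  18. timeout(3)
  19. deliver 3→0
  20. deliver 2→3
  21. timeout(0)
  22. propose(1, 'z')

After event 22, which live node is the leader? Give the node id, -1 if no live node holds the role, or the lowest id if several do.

step 1 timeout(3): 3={cand,t=1,log=-}
step 2 deliver 3→1: 1={foll,t=1,log=-}
step 3 deliver 1→3: —
step 4 deliver 3→2: 2={foll,t=1,log=-}
step 5 deliver 2→3: 3={lead,t=1,log=-}
step 6 timeout(3): 3={cand,t=2,log=-}
step 7 deliver 3→2: 2={foll,t=2,log=-}
step 8 deliver 2→3: —
step 9 deliver 3→0: 0={foll,t=1,log=-}
step 10 deliver 0→3: —
step 11 deliver 1→2: —
step 12 deliver 0→3: —
step 13 deliver 2→0: —
step 14 deliver 0→3: —
step 15 deliver 3→1: 1={foll,t=2,log=-}
step 16 deliver 1→0: —
step 17 timeout(3): 3={cand,t=3,log=-}
step 18 timeout(3): 3={cand,t=4,log=-}
step 19 deliver 3→0: 0={foll,t=2,log=-}
step 20 deliver 2→3: —
step 21 timeout(0): 0={cand,t=3,log=-}
step 22 propose(1,'z'): —

-1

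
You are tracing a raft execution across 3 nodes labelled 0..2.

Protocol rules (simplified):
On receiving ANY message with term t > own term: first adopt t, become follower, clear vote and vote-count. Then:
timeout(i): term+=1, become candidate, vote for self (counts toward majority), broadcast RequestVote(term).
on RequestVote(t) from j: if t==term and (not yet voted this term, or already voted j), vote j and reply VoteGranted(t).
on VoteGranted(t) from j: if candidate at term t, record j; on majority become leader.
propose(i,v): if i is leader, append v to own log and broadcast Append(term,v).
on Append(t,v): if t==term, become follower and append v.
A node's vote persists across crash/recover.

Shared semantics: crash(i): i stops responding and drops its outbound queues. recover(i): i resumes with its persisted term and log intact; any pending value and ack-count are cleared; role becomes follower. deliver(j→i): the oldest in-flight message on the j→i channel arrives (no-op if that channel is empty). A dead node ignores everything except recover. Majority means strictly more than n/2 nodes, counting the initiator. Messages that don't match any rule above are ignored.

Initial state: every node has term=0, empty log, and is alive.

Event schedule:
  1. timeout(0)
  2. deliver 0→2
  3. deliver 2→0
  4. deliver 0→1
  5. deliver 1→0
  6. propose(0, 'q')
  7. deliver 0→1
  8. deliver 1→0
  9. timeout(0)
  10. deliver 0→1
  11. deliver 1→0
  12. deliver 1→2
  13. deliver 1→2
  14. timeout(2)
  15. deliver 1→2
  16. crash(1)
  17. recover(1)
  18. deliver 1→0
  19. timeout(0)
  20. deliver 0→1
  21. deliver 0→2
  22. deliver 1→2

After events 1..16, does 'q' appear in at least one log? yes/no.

e1 timeout(0): 0[cand,t=1,-]
e2 deliver 0→2: 2[foll,t=1,-]
e3 deliver 2→0: 0[lead,t=1,-]
e4 deliver 0→1: 1[foll,t=1,-]
e5 deliver 1→0: ·
e6 propose(0,'q'): 0[lead,t=1,q]
e7 deliver 0→1: 1[foll,t=1,q]
e8 deliver 1→0: ·
e9 timeout(0): 0[cand,t=2,q]
e10 deliver 0→1: 1[foll,t=2,q]
e11 deliver 1→0: 0[lead,t=2,q]
e12 deliver 1→2: ·
e13 deliver 1→2: ·
e14 timeout(2): 2[cand,t=2,-]
e15 deliver 1→2: ·
e16 crash(1): 1[✗foll,t=2,q]

yes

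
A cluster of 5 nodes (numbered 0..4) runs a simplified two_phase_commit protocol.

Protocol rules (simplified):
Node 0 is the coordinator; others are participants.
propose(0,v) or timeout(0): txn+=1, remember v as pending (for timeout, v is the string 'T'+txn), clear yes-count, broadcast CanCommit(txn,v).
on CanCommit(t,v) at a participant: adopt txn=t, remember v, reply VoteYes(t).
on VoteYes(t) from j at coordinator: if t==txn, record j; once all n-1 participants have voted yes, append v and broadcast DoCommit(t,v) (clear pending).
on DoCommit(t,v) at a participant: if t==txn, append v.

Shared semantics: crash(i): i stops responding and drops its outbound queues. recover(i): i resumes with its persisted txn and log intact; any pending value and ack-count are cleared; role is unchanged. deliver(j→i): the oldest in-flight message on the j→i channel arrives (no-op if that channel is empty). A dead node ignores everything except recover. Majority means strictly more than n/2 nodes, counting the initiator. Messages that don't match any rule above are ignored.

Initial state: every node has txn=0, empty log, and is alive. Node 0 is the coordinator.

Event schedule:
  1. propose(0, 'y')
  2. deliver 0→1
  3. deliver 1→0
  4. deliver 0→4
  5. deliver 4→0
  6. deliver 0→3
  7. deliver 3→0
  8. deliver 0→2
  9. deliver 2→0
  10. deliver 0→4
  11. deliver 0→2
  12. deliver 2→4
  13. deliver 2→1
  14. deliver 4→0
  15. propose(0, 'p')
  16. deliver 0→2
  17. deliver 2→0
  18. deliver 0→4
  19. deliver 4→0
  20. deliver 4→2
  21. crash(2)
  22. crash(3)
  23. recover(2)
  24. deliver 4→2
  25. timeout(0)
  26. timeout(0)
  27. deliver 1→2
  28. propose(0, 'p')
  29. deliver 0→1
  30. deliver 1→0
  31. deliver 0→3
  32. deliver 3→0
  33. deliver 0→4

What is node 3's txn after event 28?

step 1 propose(0,'y'): 0={coor,t=1,log=-}
step 2 deliver 0→1: 1={part,t=1,log=-}
step 3 deliver 1→0: —
step 4 deliver 0→4: 4={part,t=1,log=-}
step 5 deliver 4→0: —
step 6 deliver 0→3: 3={part,t=1,log=-}
step 7 deliver 3→0: —
step 8 deliver 0→2: 2={part,t=1,log=-}
step 9 deliver 2→0: 0={coor,t=1,log=y}
step 10 deliver 0→4: 4={part,t=1,log=y}
step 11 deliver 0→2: 2={part,t=1,log=y}
step 12 deliver 2→4: —
step 13 deliver 2→1: —
step 14 deliver 4→0: —
step 15 propose(0,'p'): 0={coor,t=2,log=y}
step 16 deliver 0→2: 2={part,t=2,log=y}
step 17 deliver 2→0: —
step 18 deliver 0→4: 4={part,t=2,log=y}
step 19 deliver 4→0: —
step 20 deliver 4→2: —
step 21 crash(2): 2={✗part,t=2,log=y}
step 22 crash(3): 3={✗part,t=1,log=-}
step 23 recover(2): 2={part,t=2,log=y}
step 24 deliver 4→2: —
step 25 timeout(0): 0={coor,t=3,log=y}
step 26 timeout(0): 0={coor,t=4,log=y}
step 27 deliver 1→2: —
step 28 propose(0,'p'): 0={coor,t=5,log=y}

1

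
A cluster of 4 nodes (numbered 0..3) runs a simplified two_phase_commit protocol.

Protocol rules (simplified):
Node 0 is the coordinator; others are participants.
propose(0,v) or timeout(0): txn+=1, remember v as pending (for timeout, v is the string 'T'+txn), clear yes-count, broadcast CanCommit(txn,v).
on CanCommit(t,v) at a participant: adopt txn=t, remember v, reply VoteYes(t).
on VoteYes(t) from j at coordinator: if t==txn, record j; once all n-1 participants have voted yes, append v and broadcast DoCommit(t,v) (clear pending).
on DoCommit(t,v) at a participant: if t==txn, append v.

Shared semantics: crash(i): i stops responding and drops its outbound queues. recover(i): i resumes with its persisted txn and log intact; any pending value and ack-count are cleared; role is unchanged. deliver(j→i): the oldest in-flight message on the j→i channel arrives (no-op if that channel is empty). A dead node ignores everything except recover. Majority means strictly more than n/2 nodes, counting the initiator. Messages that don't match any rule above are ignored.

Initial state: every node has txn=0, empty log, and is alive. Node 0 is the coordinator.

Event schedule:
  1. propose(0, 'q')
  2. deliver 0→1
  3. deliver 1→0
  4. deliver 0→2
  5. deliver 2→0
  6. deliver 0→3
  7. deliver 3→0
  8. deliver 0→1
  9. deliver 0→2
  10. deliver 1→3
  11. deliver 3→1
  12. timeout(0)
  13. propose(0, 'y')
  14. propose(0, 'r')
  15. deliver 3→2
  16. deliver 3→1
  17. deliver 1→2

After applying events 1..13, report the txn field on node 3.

1

step 1 propose(0,'q'): 0={coor,t=1,log=-}
step 2 deliver 0→1: 1={part,t=1,log=-}
step 3 deliver 1→0: —
step 4 deliver 0→2: 2={part,t=1,log=-}
step 5 deliver 2→0: —
step 6 deliver 0→3: 3={part,t=1,log=-}
step 7 deliver 3→0: 0={coor,t=1,log=q}
step 8 deliver 0→1: 1={part,t=1,log=q}
step 9 deliver 0→2: 2={part,t=1,log=q}
step 10 deliver 1→3: —
step 11 deliver 3→1: —
step 12 timeout(0): 0={coor,t=2,log=q}
step 13 propose(0,'y'): 0={coor,t=3,log=q}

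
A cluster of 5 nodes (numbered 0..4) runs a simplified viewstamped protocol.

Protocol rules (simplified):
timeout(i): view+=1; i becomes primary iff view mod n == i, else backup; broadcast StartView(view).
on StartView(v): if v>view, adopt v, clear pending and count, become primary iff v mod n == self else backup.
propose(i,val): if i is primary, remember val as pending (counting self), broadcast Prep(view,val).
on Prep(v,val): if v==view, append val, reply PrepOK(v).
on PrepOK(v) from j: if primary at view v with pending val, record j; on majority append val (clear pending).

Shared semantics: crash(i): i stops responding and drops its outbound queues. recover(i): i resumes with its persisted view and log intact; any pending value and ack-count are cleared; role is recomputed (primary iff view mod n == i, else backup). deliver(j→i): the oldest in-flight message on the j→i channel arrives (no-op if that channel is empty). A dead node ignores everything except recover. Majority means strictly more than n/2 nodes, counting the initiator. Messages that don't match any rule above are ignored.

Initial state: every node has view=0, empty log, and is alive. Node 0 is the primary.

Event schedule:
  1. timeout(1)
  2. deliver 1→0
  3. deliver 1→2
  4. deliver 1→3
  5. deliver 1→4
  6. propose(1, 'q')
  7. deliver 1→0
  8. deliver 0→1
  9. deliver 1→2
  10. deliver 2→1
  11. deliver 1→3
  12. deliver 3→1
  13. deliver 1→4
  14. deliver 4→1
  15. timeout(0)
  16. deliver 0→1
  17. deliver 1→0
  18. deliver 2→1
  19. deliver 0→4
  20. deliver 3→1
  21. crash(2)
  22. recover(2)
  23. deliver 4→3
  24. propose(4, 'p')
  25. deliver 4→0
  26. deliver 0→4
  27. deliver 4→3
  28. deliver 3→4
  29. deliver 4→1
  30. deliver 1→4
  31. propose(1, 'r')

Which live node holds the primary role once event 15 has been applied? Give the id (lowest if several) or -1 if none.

e1 timeout(1): 1[prim,v=1,-]
e2 deliver 1→0: 0[back,v=1,-]
e3 deliver 1→2: 2[back,v=1,-]
e4 deliver 1→3: 3[back,v=1,-]
e5 deliver 1→4: 4[back,v=1,-]
e6 propose(1,'q'): ·
e7 deliver 1→0: 0[back,v=1,q]
e8 deliver 0→1: ·
e9 deliver 1→2: 2[back,v=1,q]
e10 deliver 2→1: 1[prim,v=1,q]
e11 deliver 1→3: 3[back,v=1,q]
e12 deliver 3→1: ·
e13 deliver 1→4: 4[back,v=1,q]
e14 deliver 4→1: ·
e15 timeout(0): 0[back,v=2,q]

1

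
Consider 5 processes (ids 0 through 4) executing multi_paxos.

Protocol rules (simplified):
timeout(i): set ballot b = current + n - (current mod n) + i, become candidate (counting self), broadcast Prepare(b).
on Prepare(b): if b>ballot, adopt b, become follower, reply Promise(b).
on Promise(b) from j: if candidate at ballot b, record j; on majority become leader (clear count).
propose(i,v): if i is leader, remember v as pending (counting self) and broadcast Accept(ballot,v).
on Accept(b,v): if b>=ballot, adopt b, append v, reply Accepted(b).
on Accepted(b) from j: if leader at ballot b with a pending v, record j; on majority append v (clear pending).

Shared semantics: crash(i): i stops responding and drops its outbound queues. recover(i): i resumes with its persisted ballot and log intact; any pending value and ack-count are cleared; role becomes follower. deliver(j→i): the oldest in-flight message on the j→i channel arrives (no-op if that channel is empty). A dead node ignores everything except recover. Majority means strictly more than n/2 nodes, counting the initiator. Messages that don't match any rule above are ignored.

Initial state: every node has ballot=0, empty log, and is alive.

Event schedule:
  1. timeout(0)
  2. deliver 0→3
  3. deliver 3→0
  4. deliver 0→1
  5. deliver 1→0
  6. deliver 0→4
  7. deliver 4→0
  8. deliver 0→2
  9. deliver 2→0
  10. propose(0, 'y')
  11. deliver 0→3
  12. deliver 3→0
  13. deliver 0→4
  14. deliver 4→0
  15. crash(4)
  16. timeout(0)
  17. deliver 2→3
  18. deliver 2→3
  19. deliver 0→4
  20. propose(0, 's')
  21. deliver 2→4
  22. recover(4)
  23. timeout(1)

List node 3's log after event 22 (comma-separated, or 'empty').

y

step 1 timeout(0): 0={cand,b=5,log=-}
step 2 deliver 0→3: 3={foll,b=5,log=-}
step 3 deliver 3→0: —
step 4 deliver 0→1: 1={foll,b=5,log=-}
step 5 deliver 1→0: 0={lead,b=5,log=-}
step 6 deliver 0→4: 4={foll,b=5,log=-}
step 7 deliver 4→0: —
step 8 deliver 0→2: 2={foll,b=5,log=-}
step 9 deliver 2→0: —
step 10 propose(0,'y'): —
step 11 deliver 0→3: 3={foll,b=5,log=y}
step 12 deliver 3→0: —
step 13 deliver 0→4: 4={foll,b=5,log=y}
step 14 deliver 4→0: 0={lead,b=5,log=y}
step 15 crash(4): 4={✗foll,b=5,log=y}
step 16 timeout(0): 0={cand,b=10,log=y}
step 17 deliver 2→3: —
step 18 deliver 2→3: —
step 19 deliver 0→4: —
step 20 propose(0,'s'): —
step 21 deliver 2→4: —
step 22 recover(4): 4={foll,b=5,log=y}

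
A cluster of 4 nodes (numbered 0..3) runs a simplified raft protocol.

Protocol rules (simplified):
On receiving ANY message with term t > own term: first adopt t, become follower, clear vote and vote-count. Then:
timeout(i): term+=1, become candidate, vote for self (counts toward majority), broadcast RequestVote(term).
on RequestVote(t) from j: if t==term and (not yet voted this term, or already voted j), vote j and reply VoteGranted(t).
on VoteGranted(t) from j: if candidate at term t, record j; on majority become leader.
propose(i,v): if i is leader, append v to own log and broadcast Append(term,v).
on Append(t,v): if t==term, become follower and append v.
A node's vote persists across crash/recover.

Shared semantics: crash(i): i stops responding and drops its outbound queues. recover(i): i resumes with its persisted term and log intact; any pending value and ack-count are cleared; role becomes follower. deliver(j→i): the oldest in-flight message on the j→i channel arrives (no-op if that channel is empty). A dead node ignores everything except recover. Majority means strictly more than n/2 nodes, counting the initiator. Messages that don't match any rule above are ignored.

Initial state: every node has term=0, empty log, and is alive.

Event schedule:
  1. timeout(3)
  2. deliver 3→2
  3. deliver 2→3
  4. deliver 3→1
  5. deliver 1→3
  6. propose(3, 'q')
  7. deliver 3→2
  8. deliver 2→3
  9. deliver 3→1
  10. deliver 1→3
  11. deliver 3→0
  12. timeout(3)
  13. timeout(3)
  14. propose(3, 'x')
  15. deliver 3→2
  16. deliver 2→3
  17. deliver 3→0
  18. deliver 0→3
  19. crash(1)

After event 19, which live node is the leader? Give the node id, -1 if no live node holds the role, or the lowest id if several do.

-1

1. timeout(3):  <3:cand t1 ->
2. deliver 3→2:  <2:foll t1 ->
3. deliver 2→3:  nop
4. deliver 3→1:  <1:foll t1 ->
5. deliver 1→3:  <3:lead t1 ->
6. propose(3,'q'):  <3:lead t1 q>
7. deliver 3→2:  <2:foll t1 q>
8. deliver 2→3:  nop
9. deliver 3→1:  <1:foll t1 q>
10. deliver 1→3:  nop
11. deliver 3→0:  <0:foll t1 ->
12. timeout(3):  <3:cand t2 q>
13. timeout(3):  <3:cand t3 q>
14. propose(3,'x'):  nop
15. deliver 3→2:  <2:foll t2 q>
16. deliver 2→3:  nop
17. deliver 3→0:  <0:foll t1 q>
18. deliver 0→3:  nop
19. crash(1):  <1:✗foll t1 q>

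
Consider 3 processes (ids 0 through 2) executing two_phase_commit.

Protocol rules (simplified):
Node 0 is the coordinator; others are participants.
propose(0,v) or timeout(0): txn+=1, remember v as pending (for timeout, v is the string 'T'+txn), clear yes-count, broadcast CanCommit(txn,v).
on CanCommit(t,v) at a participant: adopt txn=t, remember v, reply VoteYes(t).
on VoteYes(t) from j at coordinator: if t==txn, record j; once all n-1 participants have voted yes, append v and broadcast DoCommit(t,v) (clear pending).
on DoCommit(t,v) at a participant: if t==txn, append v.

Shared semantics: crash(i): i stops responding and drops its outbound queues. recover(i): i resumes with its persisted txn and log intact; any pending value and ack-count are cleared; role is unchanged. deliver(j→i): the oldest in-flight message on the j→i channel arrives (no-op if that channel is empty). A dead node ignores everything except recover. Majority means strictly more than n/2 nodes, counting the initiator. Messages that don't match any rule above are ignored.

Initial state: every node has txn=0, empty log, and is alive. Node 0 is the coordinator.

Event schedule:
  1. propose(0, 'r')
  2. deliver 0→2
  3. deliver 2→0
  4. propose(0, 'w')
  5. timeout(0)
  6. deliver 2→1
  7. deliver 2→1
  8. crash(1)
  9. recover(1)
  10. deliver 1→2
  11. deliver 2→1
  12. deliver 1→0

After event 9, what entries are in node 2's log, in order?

[1] propose(0,'r') → N0(coor t1 [-])
[2] deliver 0→2 → N2(part t1 [-])
[3] deliver 2→0 → ∅
[4] propose(0,'w') → N0(coor t2 [-])
[5] timeout(0) → N0(coor t3 [-])
[6] deliver 2→1 → ∅
[7] deliver 2→1 → ∅
[8] crash(1) → N1(✗part t0 [-])
[9] recover(1) → N1(part t0 [-])

empty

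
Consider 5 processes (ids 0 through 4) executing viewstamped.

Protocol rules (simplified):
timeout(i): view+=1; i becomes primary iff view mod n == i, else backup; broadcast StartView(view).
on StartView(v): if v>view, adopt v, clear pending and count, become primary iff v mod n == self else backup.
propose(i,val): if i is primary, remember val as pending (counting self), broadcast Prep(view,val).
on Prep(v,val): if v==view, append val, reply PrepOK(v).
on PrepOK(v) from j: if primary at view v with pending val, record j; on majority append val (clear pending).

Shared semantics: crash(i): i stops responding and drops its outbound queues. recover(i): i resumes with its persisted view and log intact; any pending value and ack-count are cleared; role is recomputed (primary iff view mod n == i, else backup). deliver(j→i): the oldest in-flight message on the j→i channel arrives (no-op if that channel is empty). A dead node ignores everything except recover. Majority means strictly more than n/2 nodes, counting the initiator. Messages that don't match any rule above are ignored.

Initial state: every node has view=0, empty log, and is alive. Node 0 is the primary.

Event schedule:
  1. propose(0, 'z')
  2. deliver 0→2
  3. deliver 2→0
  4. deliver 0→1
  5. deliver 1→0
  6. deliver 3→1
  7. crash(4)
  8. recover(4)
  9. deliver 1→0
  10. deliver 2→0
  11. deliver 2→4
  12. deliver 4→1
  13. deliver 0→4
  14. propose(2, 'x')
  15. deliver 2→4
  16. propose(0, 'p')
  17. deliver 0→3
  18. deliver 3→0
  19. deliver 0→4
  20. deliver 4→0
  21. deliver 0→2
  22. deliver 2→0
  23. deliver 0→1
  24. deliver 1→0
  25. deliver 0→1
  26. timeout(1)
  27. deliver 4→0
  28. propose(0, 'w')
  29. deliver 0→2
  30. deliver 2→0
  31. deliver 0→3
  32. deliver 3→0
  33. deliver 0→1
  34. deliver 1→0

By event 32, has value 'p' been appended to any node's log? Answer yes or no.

e1 propose(0,'z'): ·
e2 deliver 0→2: 2[back,v=0,z]
e3 deliver 2→0: ·
e4 deliver 0→1: 1[back,v=0,z]
e5 deliver 1→0: 0[prim,v=0,z]
e6 deliver 3→1: ·
e7 crash(4): 4[✗back,v=0,-]
e8 recover(4): 4[back,v=0,-]
e9 deliver 1→0: ·
e10 deliver 2→0: ·
e11 deliver 2→4: ·
e12 deliver 4→1: ·
e13 deliver 0→4: 4[back,v=0,z]
e14 propose(2,'x'): ·
e15 deliver 2→4: ·
e16 propose(0,'p'): ·
e17 deliver 0→3: 3[back,v=0,z]
e18 deliver 3→0: ·
e19 deliver 0→4: 4[back,v=0,z,p]
e20 deliver 4→0: 0[prim,v=0,z,p]
e21 deliver 0→2: 2[back,v=0,z,p]
e22 deliver 2→0: ·
e23 deliver 0→1: 1[back,v=0,z,p]
e24 deliver 1→0: ·
e25 deliver 0→1: ·
e26 timeout(1): 1[prim,v=1,z,p]
e27 deliver 4→0: ·
e28 propose(0,'w'): ·
e29 deliver 0→2: 2[back,v=0,z,p,w]
e30 deliver 2→0: ·
e31 deliver 0→3: 3[back,v=0,z,p]
e32 deliver 3→0: 0[prim,v=0,z,p,w]

yes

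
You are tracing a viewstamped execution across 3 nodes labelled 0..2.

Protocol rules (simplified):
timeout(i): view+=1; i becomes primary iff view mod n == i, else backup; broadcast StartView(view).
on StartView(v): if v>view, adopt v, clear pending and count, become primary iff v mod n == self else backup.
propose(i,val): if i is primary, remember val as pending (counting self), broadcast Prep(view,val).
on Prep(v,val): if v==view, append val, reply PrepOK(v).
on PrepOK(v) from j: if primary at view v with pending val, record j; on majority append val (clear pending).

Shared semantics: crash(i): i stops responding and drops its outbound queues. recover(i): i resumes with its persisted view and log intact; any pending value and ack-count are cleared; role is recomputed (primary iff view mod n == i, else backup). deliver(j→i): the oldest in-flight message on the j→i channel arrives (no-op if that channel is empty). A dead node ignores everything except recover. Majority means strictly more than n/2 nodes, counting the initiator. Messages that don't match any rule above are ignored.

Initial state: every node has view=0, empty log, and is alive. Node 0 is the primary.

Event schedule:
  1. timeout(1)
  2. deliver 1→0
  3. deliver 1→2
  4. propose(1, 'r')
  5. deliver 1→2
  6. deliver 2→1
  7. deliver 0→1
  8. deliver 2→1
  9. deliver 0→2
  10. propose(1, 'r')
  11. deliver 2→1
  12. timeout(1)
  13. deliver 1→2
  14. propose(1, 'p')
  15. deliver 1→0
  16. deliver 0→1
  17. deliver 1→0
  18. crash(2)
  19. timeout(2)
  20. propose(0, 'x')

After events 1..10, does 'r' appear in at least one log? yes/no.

[1] timeout(1) → N1(prim v1 [-])
[2] deliver 1→0 → N0(back v1 [-])
[3] deliver 1→2 → N2(back v1 [-])
[4] propose(1,'r') → ∅
[5] deliver 1→2 → N2(back v1 [r])
[6] deliver 2→1 → N1(prim v1 [r])
[7] deliver 0→1 → ∅
[8] deliver 2→1 → ∅
[9] deliver 0→2 → ∅
[10] propose(1,'r') → ∅

yes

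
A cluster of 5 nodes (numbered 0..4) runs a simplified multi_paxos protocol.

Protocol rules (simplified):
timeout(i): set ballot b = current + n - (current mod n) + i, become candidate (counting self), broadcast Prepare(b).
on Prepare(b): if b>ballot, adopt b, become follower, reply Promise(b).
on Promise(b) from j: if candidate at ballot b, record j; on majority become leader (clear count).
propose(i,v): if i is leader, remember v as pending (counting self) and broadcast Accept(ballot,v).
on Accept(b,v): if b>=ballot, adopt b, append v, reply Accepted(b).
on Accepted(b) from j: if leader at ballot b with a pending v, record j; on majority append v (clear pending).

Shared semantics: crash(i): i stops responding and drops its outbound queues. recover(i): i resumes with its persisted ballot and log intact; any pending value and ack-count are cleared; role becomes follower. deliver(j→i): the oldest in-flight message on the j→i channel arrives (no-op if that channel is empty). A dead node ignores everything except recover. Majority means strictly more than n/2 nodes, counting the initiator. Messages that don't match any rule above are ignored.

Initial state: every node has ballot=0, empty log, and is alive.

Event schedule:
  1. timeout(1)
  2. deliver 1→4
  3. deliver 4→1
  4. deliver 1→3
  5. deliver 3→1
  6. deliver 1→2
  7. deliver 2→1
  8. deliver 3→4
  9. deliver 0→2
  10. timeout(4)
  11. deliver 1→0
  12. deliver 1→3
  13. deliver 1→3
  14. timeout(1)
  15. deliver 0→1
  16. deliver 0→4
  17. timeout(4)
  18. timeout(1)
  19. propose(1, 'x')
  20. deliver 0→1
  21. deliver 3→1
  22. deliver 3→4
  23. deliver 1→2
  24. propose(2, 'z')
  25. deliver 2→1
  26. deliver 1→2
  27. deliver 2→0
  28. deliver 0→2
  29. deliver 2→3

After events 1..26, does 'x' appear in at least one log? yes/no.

no

[1] timeout(1) → N1(cand b6 [-])
[2] deliver 1→4 → N4(foll b6 [-])
[3] deliver 4→1 → ∅
[4] deliver 1→3 → N3(foll b6 [-])
[5] deliver 3→1 → N1(lead b6 [-])
[6] deliver 1→2 → N2(foll b6 [-])
[7] deliver 2→1 → ∅
[8] deliver 3→4 → ∅
[9] deliver 0→2 → ∅
[10] timeout(4) → N4(cand b14 [-])
[11] deliver 1→0 → N0(foll b6 [-])
[12] deliver 1→3 → ∅
[13] deliver 1→3 → ∅
[14] timeout(1) → N1(cand b11 [-])
[15] deliver 0→1 → ∅
[16] deliver 0→4 → ∅
[17] timeout(4) → N4(cand b19 [-])
[18] timeout(1) → N1(cand b16 [-])
[19] propose(1,'x') → ∅
[20] deliver 0→1 → ∅
[21] deliver 3→1 → ∅
[22] deliver 3→4 → ∅
[23] deliver 1→2 → N2(foll b11 [-])
[24] propose(2,'z') → ∅
[25] deliver 2→1 → ∅
[26] deliver 1→2 → N2(foll b16 [-])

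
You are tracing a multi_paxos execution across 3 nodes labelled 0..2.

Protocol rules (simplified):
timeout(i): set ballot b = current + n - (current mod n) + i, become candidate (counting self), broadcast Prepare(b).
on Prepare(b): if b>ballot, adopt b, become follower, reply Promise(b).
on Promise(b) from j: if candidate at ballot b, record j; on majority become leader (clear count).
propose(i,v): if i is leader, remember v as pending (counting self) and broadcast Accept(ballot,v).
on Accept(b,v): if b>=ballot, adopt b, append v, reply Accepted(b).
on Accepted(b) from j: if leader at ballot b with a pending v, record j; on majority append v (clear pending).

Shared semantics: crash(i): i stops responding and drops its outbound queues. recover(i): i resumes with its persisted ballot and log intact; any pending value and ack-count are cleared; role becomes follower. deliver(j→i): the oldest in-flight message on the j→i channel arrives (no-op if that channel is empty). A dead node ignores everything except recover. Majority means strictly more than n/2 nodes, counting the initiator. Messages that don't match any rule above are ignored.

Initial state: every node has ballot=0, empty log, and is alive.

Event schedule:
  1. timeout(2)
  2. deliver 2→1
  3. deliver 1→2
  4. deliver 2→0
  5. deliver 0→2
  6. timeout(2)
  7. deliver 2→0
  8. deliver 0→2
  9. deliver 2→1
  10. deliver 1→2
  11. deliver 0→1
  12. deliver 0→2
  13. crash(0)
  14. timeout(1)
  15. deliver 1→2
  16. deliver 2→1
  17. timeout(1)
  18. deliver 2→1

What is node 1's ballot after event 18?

13

[1] timeout(2) → N2(cand b5 [-])
[2] deliver 2→1 → N1(foll b5 [-])
[3] deliver 1→2 → N2(lead b5 [-])
[4] deliver 2→0 → N0(foll b5 [-])
[5] deliver 0→2 → ∅
[6] timeout(2) → N2(cand b8 [-])
[7] deliver 2→0 → N0(foll b8 [-])
[8] deliver 0→2 → N2(lead b8 [-])
[9] deliver 2→1 → N1(foll b8 [-])
[10] deliver 1→2 → ∅
[11] deliver 0→1 → ∅
[12] deliver 0→2 → ∅
[13] crash(0) → N0(✗foll b8 [-])
[14] timeout(1) → N1(cand b10 [-])
[15] deliver 1→2 → N2(foll b10 [-])
[16] deliver 2→1 → N1(lead b10 [-])
[17] timeout(1) → N1(cand b13 [-])
[18] deliver 2→1 → ∅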